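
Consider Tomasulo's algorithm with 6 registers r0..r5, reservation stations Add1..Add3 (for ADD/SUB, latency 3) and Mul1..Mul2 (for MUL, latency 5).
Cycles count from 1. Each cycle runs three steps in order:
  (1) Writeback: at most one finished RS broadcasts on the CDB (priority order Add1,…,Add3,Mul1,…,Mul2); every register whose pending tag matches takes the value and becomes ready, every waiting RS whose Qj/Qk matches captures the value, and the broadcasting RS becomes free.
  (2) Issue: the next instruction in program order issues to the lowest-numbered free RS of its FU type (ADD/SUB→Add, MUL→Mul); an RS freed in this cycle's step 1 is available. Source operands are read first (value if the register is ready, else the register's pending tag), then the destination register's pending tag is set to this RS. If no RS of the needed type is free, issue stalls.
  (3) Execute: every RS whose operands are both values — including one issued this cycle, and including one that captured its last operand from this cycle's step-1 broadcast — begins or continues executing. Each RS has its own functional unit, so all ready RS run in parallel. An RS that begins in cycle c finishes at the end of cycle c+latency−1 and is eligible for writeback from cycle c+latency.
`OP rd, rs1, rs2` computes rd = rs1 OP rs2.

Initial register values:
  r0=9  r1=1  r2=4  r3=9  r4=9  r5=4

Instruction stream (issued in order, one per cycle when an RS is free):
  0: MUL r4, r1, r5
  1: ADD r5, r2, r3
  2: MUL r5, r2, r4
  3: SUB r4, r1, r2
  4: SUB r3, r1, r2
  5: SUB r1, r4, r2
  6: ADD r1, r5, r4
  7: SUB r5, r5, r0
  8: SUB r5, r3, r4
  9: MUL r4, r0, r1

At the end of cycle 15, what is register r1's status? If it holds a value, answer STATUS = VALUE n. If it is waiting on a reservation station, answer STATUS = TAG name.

cycle 1: issue MUL r4<-Mul1 // r0:9,r1:1,r2:4,r3:9,r4:Mul1,r5:4
cycle 2: issue ADD r5<-Add1 // r0:9,r1:1,r2:4,r3:9,r4:Mul1,r5:Add1
cycle 3: issue MUL r5<-Mul2 // r0:9,r1:1,r2:4,r3:9,r4:Mul1,r5:Mul2
cycle 4: issue SUB r4<-Add2 // r0:9,r1:1,r2:4,r3:9,r4:Add2,r5:Mul2
cycle 5: CDB Add1=13; issue SUB r3<-Add1 // r0:9,r1:1,r2:4,r3:Add1,r4:Add2,r5:Mul2
cycle 6: CDB Mul1=4; issue SUB r1<-Add3 // r0:9,r1:Add3,r2:4,r3:Add1,r4:Add2,r5:Mul2
cycle 7: CDB Add2=-3; issue ADD r1<-Add2 // r0:9,r1:Add2,r2:4,r3:Add1,r4:-3,r5:Mul2
cycle 8: CDB Add1=-3; issue SUB r5<-Add1 // r0:9,r1:Add2,r2:4,r3:-3,r4:-3,r5:Add1
cycle 9: stall // r0:9,r1:Add2,r2:4,r3:-3,r4:-3,r5:Add1
cycle 10: CDB Add3=-7; issue SUB r5<-Add3 // r0:9,r1:Add2,r2:4,r3:-3,r4:-3,r5:Add3
cycle 11: CDB Mul2=16; issue MUL r4<-Mul1 // r0:9,r1:Add2,r2:4,r3:-3,r4:Mul1,r5:Add3
cycle 12: - // r0:9,r1:Add2,r2:4,r3:-3,r4:Mul1,r5:Add3
cycle 13: CDB Add3=0 // r0:9,r1:Add2,r2:4,r3:-3,r4:Mul1,r5:0
cycle 14: CDB Add1=7 // r0:9,r1:Add2,r2:4,r3:-3,r4:Mul1,r5:0
cycle 15: CDB Add2=13 // r0:9,r1:13,r2:4,r3:-3,r4:Mul1,r5:0

STATUS = VALUE 13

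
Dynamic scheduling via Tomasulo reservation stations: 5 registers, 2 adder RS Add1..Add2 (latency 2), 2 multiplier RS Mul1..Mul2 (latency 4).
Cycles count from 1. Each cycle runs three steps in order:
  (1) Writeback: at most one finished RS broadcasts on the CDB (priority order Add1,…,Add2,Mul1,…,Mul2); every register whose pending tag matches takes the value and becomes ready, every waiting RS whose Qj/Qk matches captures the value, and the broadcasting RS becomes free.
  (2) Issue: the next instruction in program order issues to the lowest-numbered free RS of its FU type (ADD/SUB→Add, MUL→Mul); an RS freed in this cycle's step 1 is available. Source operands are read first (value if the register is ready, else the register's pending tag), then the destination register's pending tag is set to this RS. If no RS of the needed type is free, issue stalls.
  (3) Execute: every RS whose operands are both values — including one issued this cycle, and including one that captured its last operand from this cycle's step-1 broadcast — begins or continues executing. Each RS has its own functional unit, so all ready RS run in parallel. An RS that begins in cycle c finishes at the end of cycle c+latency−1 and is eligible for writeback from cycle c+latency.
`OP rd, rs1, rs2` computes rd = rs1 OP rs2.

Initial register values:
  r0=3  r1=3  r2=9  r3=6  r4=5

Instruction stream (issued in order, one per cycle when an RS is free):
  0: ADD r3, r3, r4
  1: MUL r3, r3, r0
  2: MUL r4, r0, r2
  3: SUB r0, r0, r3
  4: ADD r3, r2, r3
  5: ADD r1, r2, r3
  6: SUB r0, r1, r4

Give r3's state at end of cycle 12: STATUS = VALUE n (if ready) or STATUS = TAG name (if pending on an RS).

  c1: issue ADD r3<-Add1  regs: r0:3,r1:3,r2:9,r3:Add1,r4:5
  c2: issue MUL r3<-Mul1  regs: r0:3,r1:3,r2:9,r3:Mul1,r4:5
  c3: CDB Add1=11; issue MUL r4<-Mul2  regs: r0:3,r1:3,r2:9,r3:Mul1,r4:Mul2
  c4: issue SUB r0<-Add1  regs: r0:Add1,r1:3,r2:9,r3:Mul1,r4:Mul2
  c5: issue ADD r3<-Add2  regs: r0:Add1,r1:3,r2:9,r3:Add2,r4:Mul2
  c6: stall  regs: r0:Add1,r1:3,r2:9,r3:Add2,r4:Mul2
  c7: CDB Mul1=33; stall  regs: r0:Add1,r1:3,r2:9,r3:Add2,r4:Mul2
  c8: CDB Mul2=27; stall  regs: r0:Add1,r1:3,r2:9,r3:Add2,r4:27
  c9: CDB Add1=-30; issue ADD r1<-Add1  regs: r0:-30,r1:Add1,r2:9,r3:Add2,r4:27
  c10: CDB Add2=42; issue SUB r0<-Add2  regs: r0:Add2,r1:Add1,r2:9,r3:42,r4:27
  c11: -  regs: r0:Add2,r1:Add1,r2:9,r3:42,r4:27
  c12: CDB Add1=51  regs: r0:Add2,r1:51,r2:9,r3:42,r4:27

STATUS = VALUE 42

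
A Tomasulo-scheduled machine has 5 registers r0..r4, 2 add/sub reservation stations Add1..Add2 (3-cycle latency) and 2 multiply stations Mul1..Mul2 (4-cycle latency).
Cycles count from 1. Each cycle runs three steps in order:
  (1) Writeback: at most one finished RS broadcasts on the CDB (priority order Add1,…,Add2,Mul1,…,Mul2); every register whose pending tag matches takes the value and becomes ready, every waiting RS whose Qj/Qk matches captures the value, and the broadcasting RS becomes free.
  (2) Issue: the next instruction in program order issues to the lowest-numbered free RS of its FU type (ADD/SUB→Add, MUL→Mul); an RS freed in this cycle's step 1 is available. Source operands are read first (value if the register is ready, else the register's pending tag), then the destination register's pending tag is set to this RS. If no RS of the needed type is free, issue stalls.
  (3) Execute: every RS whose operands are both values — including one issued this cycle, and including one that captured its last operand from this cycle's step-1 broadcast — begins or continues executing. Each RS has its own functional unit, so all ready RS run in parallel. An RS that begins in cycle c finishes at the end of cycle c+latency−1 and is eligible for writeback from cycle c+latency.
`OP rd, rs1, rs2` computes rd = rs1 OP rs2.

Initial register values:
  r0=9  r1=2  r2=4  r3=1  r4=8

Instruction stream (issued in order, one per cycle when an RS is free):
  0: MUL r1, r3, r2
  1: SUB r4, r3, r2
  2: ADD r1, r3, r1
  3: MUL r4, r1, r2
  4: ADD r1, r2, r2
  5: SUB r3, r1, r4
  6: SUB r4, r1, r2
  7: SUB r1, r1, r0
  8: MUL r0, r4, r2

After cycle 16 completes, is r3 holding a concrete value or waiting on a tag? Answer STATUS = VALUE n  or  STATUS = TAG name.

STATUS = VALUE -12

cycle 1: issue MUL r1<-Mul1 // r0:9,r1:Mul1,r2:4,r3:1,r4:8
cycle 2: issue SUB r4<-Add1 // r0:9,r1:Mul1,r2:4,r3:1,r4:Add1
cycle 3: issue ADD r1<-Add2 // r0:9,r1:Add2,r2:4,r3:1,r4:Add1
cycle 4: issue MUL r4<-Mul2 // r0:9,r1:Add2,r2:4,r3:1,r4:Mul2
cycle 5: CDB Add1=-3; issue ADD r1<-Add1 // r0:9,r1:Add1,r2:4,r3:1,r4:Mul2
cycle 6: CDB Mul1=4; stall // r0:9,r1:Add1,r2:4,r3:1,r4:Mul2
cycle 7: stall // r0:9,r1:Add1,r2:4,r3:1,r4:Mul2
cycle 8: CDB Add1=8; issue SUB r3<-Add1 // r0:9,r1:8,r2:4,r3:Add1,r4:Mul2
cycle 9: CDB Add2=5; issue SUB r4<-Add2 // r0:9,r1:8,r2:4,r3:Add1,r4:Add2
cycle 10: stall // r0:9,r1:8,r2:4,r3:Add1,r4:Add2
cycle 11: stall // r0:9,r1:8,r2:4,r3:Add1,r4:Add2
cycle 12: CDB Add2=4; issue SUB r1<-Add2 // r0:9,r1:Add2,r2:4,r3:Add1,r4:4
cycle 13: CDB Mul2=20; issue MUL r0<-Mul1 // r0:Mul1,r1:Add2,r2:4,r3:Add1,r4:4
cycle 14: - // r0:Mul1,r1:Add2,r2:4,r3:Add1,r4:4
cycle 15: CDB Add2=-1 // r0:Mul1,r1:-1,r2:4,r3:Add1,r4:4
cycle 16: CDB Add1=-12 // r0:Mul1,r1:-1,r2:4,r3:-12,r4:4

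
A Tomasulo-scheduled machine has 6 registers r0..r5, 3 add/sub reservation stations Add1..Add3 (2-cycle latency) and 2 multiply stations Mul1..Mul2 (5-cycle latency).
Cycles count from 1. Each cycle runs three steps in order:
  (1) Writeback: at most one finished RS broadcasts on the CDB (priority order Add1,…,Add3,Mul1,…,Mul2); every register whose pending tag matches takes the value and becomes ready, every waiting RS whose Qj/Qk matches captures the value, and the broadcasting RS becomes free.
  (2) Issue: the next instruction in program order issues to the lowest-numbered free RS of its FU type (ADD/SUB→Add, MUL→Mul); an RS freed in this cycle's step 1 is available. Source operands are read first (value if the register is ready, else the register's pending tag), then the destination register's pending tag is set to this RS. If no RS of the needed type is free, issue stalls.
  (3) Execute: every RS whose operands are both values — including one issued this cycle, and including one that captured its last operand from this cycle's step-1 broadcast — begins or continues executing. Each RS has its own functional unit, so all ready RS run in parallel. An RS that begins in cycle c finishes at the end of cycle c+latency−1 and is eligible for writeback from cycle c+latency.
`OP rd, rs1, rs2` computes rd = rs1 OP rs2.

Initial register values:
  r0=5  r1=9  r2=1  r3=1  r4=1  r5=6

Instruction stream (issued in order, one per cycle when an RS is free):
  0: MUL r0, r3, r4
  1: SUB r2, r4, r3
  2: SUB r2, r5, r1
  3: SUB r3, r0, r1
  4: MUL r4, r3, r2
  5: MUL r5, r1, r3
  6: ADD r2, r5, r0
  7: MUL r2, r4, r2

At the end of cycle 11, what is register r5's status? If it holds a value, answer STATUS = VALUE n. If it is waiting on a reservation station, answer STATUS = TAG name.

  c1: issue MUL r0<-Mul1  regs: r0:Mul1,r1:9,r2:1,r3:1,r4:1,r5:6
  c2: issue SUB r2<-Add1  regs: r0:Mul1,r1:9,r2:Add1,r3:1,r4:1,r5:6
  c3: issue SUB r2<-Add2  regs: r0:Mul1,r1:9,r2:Add2,r3:1,r4:1,r5:6
  c4: CDB Add1=0; issue SUB r3<-Add1  regs: r0:Mul1,r1:9,r2:Add2,r3:Add1,r4:1,r5:6
  c5: CDB Add2=-3; issue MUL r4<-Mul2  regs: r0:Mul1,r1:9,r2:-3,r3:Add1,r4:Mul2,r5:6
  c6: CDB Mul1=1; issue MUL r5<-Mul1  regs: r0:1,r1:9,r2:-3,r3:Add1,r4:Mul2,r5:Mul1
  c7: issue ADD r2<-Add2  regs: r0:1,r1:9,r2:Add2,r3:Add1,r4:Mul2,r5:Mul1
  c8: CDB Add1=-8; stall  regs: r0:1,r1:9,r2:Add2,r3:-8,r4:Mul2,r5:Mul1
  c9: stall  regs: r0:1,r1:9,r2:Add2,r3:-8,r4:Mul2,r5:Mul1
  c10: stall  regs: r0:1,r1:9,r2:Add2,r3:-8,r4:Mul2,r5:Mul1
  c11: stall  regs: r0:1,r1:9,r2:Add2,r3:-8,r4:Mul2,r5:Mul1

STATUS = TAG Mul1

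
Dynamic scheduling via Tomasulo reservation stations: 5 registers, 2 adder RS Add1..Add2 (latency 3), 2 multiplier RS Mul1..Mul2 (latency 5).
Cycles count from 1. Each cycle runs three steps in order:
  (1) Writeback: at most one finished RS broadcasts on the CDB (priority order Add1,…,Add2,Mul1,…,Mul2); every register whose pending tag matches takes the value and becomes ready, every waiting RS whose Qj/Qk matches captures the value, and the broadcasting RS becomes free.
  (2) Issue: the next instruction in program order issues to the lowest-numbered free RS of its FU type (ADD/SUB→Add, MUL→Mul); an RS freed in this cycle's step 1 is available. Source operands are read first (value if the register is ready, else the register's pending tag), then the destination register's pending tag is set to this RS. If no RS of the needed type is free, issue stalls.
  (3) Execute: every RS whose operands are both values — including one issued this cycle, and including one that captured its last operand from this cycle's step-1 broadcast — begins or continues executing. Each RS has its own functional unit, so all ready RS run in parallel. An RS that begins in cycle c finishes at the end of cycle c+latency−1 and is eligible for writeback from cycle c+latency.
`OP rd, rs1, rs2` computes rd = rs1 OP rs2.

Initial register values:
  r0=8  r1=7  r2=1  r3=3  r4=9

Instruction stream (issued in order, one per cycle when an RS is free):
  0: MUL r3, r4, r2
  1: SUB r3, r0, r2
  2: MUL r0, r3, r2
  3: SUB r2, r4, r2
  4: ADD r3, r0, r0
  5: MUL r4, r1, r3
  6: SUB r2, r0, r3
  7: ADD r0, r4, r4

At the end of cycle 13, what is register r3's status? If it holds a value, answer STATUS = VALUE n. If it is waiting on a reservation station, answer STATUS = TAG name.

STATUS = VALUE 14

c1: issue MUL r3<-Mul1 | r0:8,r1:7,r2:1,r3:Mul1,r4:9
c2: issue SUB r3<-Add1 | r0:8,r1:7,r2:1,r3:Add1,r4:9
c3: issue MUL r0<-Mul2 | r0:Mul2,r1:7,r2:1,r3:Add1,r4:9
c4: issue SUB r2<-Add2 | r0:Mul2,r1:7,r2:Add2,r3:Add1,r4:9
c5: CDB Add1=7; issue ADD r3<-Add1 | r0:Mul2,r1:7,r2:Add2,r3:Add1,r4:9
c6: CDB Mul1=9; issue MUL r4<-Mul1 | r0:Mul2,r1:7,r2:Add2,r3:Add1,r4:Mul1
c7: CDB Add2=8; issue SUB r2<-Add2 | r0:Mul2,r1:7,r2:Add2,r3:Add1,r4:Mul1
c8: stall | r0:Mul2,r1:7,r2:Add2,r3:Add1,r4:Mul1
c9: stall | r0:Mul2,r1:7,r2:Add2,r3:Add1,r4:Mul1
c10: CDB Mul2=7; stall | r0:7,r1:7,r2:Add2,r3:Add1,r4:Mul1
c11: stall | r0:7,r1:7,r2:Add2,r3:Add1,r4:Mul1
c12: stall | r0:7,r1:7,r2:Add2,r3:Add1,r4:Mul1
c13: CDB Add1=14; issue ADD r0<-Add1 | r0:Add1,r1:7,r2:Add2,r3:14,r4:Mul1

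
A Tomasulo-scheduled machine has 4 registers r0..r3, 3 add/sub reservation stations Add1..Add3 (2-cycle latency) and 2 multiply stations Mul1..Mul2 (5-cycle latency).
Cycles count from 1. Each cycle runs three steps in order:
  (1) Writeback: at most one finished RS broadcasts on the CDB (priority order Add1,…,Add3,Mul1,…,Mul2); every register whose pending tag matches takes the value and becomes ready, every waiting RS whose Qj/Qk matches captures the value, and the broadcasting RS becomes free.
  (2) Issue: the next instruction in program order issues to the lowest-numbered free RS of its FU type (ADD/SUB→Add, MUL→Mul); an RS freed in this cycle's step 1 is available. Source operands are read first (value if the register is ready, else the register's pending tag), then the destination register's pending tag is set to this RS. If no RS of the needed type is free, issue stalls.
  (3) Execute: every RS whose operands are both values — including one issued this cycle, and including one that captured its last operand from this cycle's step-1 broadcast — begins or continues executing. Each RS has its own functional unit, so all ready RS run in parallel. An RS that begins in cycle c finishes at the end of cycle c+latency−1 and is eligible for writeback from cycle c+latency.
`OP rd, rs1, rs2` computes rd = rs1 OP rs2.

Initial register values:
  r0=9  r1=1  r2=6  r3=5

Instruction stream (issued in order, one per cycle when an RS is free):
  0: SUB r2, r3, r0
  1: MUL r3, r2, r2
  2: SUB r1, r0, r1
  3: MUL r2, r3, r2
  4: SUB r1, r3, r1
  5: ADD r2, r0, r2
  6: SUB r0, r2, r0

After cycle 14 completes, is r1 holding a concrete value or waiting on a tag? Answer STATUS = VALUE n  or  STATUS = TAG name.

STATUS = VALUE 8

c1: issue SUB r2<-Add1 | r0:9,r1:1,r2:Add1,r3:5
c2: issue MUL r3<-Mul1 | r0:9,r1:1,r2:Add1,r3:Mul1
c3: CDB Add1=-4; issue SUB r1<-Add1 | r0:9,r1:Add1,r2:-4,r3:Mul1
c4: issue MUL r2<-Mul2 | r0:9,r1:Add1,r2:Mul2,r3:Mul1
c5: CDB Add1=8; issue SUB r1<-Add1 | r0:9,r1:Add1,r2:Mul2,r3:Mul1
c6: issue ADD r2<-Add2 | r0:9,r1:Add1,r2:Add2,r3:Mul1
c7: issue SUB r0<-Add3 | r0:Add3,r1:Add1,r2:Add2,r3:Mul1
c8: CDB Mul1=16 | r0:Add3,r1:Add1,r2:Add2,r3:16
c9: - | r0:Add3,r1:Add1,r2:Add2,r3:16
c10: CDB Add1=8 | r0:Add3,r1:8,r2:Add2,r3:16
c11: - | r0:Add3,r1:8,r2:Add2,r3:16
c12: - | r0:Add3,r1:8,r2:Add2,r3:16
c13: CDB Mul2=-64 | r0:Add3,r1:8,r2:Add2,r3:16
c14: - | r0:Add3,r1:8,r2:Add2,r3:16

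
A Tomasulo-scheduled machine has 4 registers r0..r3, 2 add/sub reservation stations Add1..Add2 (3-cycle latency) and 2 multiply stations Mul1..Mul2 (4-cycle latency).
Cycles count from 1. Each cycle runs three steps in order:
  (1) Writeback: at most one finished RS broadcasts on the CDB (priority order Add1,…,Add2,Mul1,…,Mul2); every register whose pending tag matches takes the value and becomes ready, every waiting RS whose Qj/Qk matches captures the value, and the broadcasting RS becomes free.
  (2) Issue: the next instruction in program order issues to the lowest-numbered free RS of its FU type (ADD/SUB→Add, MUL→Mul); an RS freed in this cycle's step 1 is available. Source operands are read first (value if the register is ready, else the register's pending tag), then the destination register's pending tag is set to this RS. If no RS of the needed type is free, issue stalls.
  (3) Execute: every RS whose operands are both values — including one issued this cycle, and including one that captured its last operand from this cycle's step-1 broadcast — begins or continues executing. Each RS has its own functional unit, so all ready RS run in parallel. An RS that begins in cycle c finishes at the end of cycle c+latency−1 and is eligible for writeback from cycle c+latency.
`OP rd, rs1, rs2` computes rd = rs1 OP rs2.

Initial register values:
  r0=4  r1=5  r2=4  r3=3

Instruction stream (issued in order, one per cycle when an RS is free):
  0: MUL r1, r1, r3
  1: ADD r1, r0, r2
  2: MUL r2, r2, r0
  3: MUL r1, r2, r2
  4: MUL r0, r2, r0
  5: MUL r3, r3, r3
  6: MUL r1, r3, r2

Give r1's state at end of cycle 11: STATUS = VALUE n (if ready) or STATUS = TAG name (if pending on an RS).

STATUS = VALUE 256

cycle 1: issue MUL r1<-Mul1 // r0:4,r1:Mul1,r2:4,r3:3
cycle 2: issue ADD r1<-Add1 // r0:4,r1:Add1,r2:4,r3:3
cycle 3: issue MUL r2<-Mul2 // r0:4,r1:Add1,r2:Mul2,r3:3
cycle 4: stall // r0:4,r1:Add1,r2:Mul2,r3:3
cycle 5: CDB Add1=8; stall // r0:4,r1:8,r2:Mul2,r3:3
cycle 6: CDB Mul1=15; issue MUL r1<-Mul1 // r0:4,r1:Mul1,r2:Mul2,r3:3
cycle 7: CDB Mul2=16; issue MUL r0<-Mul2 // r0:Mul2,r1:Mul1,r2:16,r3:3
cycle 8: stall // r0:Mul2,r1:Mul1,r2:16,r3:3
cycle 9: stall // r0:Mul2,r1:Mul1,r2:16,r3:3
cycle 10: stall // r0:Mul2,r1:Mul1,r2:16,r3:3
cycle 11: CDB Mul1=256; issue MUL r3<-Mul1 // r0:Mul2,r1:256,r2:16,r3:Mul1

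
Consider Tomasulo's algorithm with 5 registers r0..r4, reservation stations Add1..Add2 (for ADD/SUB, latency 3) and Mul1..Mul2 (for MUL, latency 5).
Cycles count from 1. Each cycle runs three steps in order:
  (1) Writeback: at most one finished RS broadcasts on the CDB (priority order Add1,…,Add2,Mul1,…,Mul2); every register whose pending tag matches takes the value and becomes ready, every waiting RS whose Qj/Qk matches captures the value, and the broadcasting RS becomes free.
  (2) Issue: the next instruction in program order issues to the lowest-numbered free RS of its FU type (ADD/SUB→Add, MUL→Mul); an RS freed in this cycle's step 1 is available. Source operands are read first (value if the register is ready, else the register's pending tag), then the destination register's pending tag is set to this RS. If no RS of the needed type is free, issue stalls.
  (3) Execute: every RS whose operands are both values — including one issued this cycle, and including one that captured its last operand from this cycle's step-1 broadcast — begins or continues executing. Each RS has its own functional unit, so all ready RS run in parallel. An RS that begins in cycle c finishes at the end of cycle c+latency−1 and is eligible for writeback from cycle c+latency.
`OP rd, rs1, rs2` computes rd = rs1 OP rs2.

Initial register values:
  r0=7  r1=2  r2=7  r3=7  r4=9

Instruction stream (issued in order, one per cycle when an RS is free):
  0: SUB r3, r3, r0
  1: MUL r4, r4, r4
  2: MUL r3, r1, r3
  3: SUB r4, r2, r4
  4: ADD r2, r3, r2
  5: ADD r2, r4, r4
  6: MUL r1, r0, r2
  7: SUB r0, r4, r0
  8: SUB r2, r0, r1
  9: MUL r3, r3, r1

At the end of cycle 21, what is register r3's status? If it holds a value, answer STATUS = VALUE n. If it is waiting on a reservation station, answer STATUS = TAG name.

cycle 1: issue SUB r3<-Add1 // r0:7,r1:2,r2:7,r3:Add1,r4:9
cycle 2: issue MUL r4<-Mul1 // r0:7,r1:2,r2:7,r3:Add1,r4:Mul1
cycle 3: issue MUL r3<-Mul2 // r0:7,r1:2,r2:7,r3:Mul2,r4:Mul1
cycle 4: CDB Add1=0; issue SUB r4<-Add1 // r0:7,r1:2,r2:7,r3:Mul2,r4:Add1
cycle 5: issue ADD r2<-Add2 // r0:7,r1:2,r2:Add2,r3:Mul2,r4:Add1
cycle 6: stall // r0:7,r1:2,r2:Add2,r3:Mul2,r4:Add1
cycle 7: CDB Mul1=81; stall // r0:7,r1:2,r2:Add2,r3:Mul2,r4:Add1
cycle 8: stall // r0:7,r1:2,r2:Add2,r3:Mul2,r4:Add1
cycle 9: CDB Mul2=0; stall // r0:7,r1:2,r2:Add2,r3:0,r4:Add1
cycle 10: CDB Add1=-74; issue ADD r2<-Add1 // r0:7,r1:2,r2:Add1,r3:0,r4:-74
cycle 11: issue MUL r1<-Mul1 // r0:7,r1:Mul1,r2:Add1,r3:0,r4:-74
cycle 12: CDB Add2=7; issue SUB r0<-Add2 // r0:Add2,r1:Mul1,r2:Add1,r3:0,r4:-74
cycle 13: CDB Add1=-148; issue SUB r2<-Add1 // r0:Add2,r1:Mul1,r2:Add1,r3:0,r4:-74
cycle 14: issue MUL r3<-Mul2 // r0:Add2,r1:Mul1,r2:Add1,r3:Mul2,r4:-74
cycle 15: CDB Add2=-81 // r0:-81,r1:Mul1,r2:Add1,r3:Mul2,r4:-74
cycle 16: - // r0:-81,r1:Mul1,r2:Add1,r3:Mul2,r4:-74
cycle 17: - // r0:-81,r1:Mul1,r2:Add1,r3:Mul2,r4:-74
cycle 18: CDB Mul1=-1036 // r0:-81,r1:-1036,r2:Add1,r3:Mul2,r4:-74
cycle 19: - // r0:-81,r1:-1036,r2:Add1,r3:Mul2,r4:-74
cycle 20: - // r0:-81,r1:-1036,r2:Add1,r3:Mul2,r4:-74
cycle 21: CDB Add1=955 // r0:-81,r1:-1036,r2:955,r3:Mul2,r4:-74

STATUS = TAG Mul2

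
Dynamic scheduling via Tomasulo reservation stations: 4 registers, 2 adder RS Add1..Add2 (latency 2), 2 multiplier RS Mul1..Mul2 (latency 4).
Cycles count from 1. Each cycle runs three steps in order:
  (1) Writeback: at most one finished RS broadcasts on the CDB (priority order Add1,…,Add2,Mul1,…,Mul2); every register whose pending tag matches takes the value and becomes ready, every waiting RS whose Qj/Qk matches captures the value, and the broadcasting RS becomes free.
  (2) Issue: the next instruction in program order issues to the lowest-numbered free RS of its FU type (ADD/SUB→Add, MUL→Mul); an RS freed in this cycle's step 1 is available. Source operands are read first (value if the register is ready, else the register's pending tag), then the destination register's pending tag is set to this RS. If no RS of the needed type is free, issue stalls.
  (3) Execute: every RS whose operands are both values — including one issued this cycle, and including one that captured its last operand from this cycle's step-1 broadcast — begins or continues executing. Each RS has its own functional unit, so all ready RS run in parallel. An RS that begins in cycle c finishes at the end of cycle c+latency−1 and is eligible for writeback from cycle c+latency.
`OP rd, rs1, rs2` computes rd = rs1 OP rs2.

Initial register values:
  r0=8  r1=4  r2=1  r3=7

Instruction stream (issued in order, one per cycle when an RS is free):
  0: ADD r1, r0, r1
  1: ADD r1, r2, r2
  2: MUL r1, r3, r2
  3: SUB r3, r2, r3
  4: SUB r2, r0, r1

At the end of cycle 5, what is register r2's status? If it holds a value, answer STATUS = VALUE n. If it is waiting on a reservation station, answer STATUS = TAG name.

STATUS = TAG Add2

c1: issue ADD r1<-Add1 | r0:8,r1:Add1,r2:1,r3:7
c2: issue ADD r1<-Add2 | r0:8,r1:Add2,r2:1,r3:7
c3: CDB Add1=12; issue MUL r1<-Mul1 | r0:8,r1:Mul1,r2:1,r3:7
c4: CDB Add2=2; issue SUB r3<-Add1 | r0:8,r1:Mul1,r2:1,r3:Add1
c5: issue SUB r2<-Add2 | r0:8,r1:Mul1,r2:Add2,r3:Add1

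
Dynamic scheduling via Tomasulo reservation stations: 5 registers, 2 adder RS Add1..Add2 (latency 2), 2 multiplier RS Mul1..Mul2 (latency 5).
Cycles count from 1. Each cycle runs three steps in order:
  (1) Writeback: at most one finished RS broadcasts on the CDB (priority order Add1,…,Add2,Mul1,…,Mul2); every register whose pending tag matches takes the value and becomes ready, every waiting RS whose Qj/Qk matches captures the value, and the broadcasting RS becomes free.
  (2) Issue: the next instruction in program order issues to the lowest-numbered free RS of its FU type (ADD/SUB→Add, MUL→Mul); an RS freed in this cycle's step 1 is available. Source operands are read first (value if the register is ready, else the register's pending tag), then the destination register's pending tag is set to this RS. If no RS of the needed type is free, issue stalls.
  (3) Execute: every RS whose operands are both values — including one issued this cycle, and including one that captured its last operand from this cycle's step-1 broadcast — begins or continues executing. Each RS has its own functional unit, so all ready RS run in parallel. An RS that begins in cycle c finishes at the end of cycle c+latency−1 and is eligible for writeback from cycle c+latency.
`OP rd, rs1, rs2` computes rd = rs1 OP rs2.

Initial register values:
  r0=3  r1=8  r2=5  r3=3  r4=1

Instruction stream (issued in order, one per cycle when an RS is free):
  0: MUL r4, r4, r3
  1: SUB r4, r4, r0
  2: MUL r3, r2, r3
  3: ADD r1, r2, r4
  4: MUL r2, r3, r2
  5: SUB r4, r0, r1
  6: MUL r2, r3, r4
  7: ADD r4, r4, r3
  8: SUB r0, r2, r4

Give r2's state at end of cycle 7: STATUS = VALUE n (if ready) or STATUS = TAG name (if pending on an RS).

cycle 1: issue MUL r4<-Mul1 // r0:3,r1:8,r2:5,r3:3,r4:Mul1
cycle 2: issue SUB r4<-Add1 // r0:3,r1:8,r2:5,r3:3,r4:Add1
cycle 3: issue MUL r3<-Mul2 // r0:3,r1:8,r2:5,r3:Mul2,r4:Add1
cycle 4: issue ADD r1<-Add2 // r0:3,r1:Add2,r2:5,r3:Mul2,r4:Add1
cycle 5: stall // r0:3,r1:Add2,r2:5,r3:Mul2,r4:Add1
cycle 6: CDB Mul1=3; issue MUL r2<-Mul1 // r0:3,r1:Add2,r2:Mul1,r3:Mul2,r4:Add1
cycle 7: stall // r0:3,r1:Add2,r2:Mul1,r3:Mul2,r4:Add1

STATUS = TAG Mul1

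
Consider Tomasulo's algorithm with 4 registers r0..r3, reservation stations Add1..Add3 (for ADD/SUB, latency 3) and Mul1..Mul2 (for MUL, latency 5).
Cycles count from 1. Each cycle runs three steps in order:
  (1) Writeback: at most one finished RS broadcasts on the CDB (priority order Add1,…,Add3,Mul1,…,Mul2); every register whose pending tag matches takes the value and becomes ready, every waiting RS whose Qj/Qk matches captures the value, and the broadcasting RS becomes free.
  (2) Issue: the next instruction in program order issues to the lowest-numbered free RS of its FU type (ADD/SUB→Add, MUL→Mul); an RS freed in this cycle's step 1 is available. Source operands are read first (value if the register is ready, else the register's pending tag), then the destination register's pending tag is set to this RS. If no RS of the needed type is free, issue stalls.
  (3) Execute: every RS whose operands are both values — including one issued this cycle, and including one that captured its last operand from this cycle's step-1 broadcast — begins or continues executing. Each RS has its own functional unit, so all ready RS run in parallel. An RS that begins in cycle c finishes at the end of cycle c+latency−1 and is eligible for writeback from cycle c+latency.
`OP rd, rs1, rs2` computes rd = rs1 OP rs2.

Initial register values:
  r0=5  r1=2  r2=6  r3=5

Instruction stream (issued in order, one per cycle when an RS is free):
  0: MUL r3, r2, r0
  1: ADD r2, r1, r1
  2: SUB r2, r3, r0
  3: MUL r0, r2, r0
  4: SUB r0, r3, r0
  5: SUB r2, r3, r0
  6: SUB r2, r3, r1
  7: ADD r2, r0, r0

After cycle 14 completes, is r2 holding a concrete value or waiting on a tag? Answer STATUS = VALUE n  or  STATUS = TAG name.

  c1: issue MUL r3<-Mul1  regs: r0:5,r1:2,r2:6,r3:Mul1
  c2: issue ADD r2<-Add1  regs: r0:5,r1:2,r2:Add1,r3:Mul1
  c3: issue SUB r2<-Add2  regs: r0:5,r1:2,r2:Add2,r3:Mul1
  c4: issue MUL r0<-Mul2  regs: r0:Mul2,r1:2,r2:Add2,r3:Mul1
  c5: CDB Add1=4; issue SUB r0<-Add1  regs: r0:Add1,r1:2,r2:Add2,r3:Mul1
  c6: CDB Mul1=30; issue SUB r2<-Add3  regs: r0:Add1,r1:2,r2:Add3,r3:30
  c7: stall  regs: r0:Add1,r1:2,r2:Add3,r3:30
  c8: stall  regs: r0:Add1,r1:2,r2:Add3,r3:30
  c9: CDB Add2=25; issue SUB r2<-Add2  regs: r0:Add1,r1:2,r2:Add2,r3:30
  c10: stall  regs: r0:Add1,r1:2,r2:Add2,r3:30
  c11: stall  regs: r0:Add1,r1:2,r2:Add2,r3:30
  c12: CDB Add2=28; issue ADD r2<-Add2  regs: r0:Add1,r1:2,r2:Add2,r3:30
  c13: -  regs: r0:Add1,r1:2,r2:Add2,r3:30
  c14: CDB Mul2=125  regs: r0:Add1,r1:2,r2:Add2,r3:30

STATUS = TAG Add2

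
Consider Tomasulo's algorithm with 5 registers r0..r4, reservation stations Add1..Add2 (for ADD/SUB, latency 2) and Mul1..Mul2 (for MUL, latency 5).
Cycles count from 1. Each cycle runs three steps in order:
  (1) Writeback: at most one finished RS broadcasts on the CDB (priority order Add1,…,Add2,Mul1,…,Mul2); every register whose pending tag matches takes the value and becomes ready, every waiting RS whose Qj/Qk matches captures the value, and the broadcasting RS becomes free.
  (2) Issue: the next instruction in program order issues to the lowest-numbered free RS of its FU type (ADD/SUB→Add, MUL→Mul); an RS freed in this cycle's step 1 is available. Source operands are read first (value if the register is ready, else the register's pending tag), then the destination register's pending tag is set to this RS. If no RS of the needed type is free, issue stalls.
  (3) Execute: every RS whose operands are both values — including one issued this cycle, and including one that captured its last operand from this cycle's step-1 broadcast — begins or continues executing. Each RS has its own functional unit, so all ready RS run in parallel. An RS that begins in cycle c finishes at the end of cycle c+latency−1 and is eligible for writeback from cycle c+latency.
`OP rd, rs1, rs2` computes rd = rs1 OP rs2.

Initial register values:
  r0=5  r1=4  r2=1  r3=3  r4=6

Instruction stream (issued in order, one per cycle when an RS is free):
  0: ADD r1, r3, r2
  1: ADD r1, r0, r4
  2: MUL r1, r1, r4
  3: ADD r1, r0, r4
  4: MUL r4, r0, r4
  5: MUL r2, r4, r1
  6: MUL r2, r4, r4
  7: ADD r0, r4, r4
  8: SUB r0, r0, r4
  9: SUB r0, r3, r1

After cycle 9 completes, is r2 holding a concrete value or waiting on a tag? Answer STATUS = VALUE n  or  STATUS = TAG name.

cycle 1: issue ADD r1<-Add1 // r0:5,r1:Add1,r2:1,r3:3,r4:6
cycle 2: issue ADD r1<-Add2 // r0:5,r1:Add2,r2:1,r3:3,r4:6
cycle 3: CDB Add1=4; issue MUL r1<-Mul1 // r0:5,r1:Mul1,r2:1,r3:3,r4:6
cycle 4: CDB Add2=11; issue ADD r1<-Add1 // r0:5,r1:Add1,r2:1,r3:3,r4:6
cycle 5: issue MUL r4<-Mul2 // r0:5,r1:Add1,r2:1,r3:3,r4:Mul2
cycle 6: CDB Add1=11; stall // r0:5,r1:11,r2:1,r3:3,r4:Mul2
cycle 7: stall // r0:5,r1:11,r2:1,r3:3,r4:Mul2
cycle 8: stall // r0:5,r1:11,r2:1,r3:3,r4:Mul2
cycle 9: CDB Mul1=66; issue MUL r2<-Mul1 // r0:5,r1:11,r2:Mul1,r3:3,r4:Mul2

STATUS = TAG Mul1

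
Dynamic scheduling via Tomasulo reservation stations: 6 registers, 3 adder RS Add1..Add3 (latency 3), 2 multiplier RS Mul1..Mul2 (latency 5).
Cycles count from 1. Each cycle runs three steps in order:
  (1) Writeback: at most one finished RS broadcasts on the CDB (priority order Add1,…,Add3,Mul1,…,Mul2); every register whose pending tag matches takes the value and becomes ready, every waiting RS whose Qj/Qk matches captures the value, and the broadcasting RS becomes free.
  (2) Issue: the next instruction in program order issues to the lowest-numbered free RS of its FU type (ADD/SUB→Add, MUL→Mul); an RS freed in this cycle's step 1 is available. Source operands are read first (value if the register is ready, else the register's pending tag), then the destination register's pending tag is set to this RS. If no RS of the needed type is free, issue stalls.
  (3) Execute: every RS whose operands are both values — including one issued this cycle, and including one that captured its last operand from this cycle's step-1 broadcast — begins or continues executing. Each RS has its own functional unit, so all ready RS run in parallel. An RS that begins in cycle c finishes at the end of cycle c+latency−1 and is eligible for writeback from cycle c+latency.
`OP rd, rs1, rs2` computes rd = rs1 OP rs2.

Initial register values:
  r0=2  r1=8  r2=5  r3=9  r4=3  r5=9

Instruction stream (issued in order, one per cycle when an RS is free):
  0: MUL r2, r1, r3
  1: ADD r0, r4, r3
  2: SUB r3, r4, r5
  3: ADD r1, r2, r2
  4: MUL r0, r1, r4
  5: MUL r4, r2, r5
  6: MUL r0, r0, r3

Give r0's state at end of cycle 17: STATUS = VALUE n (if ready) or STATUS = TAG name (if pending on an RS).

STATUS = TAG Mul1

  c1: issue MUL r2<-Mul1  regs: r0:2,r1:8,r2:Mul1,r3:9,r4:3,r5:9
  c2: issue ADD r0<-Add1  regs: r0:Add1,r1:8,r2:Mul1,r3:9,r4:3,r5:9
  c3: issue SUB r3<-Add2  regs: r0:Add1,r1:8,r2:Mul1,r3:Add2,r4:3,r5:9
  c4: issue ADD r1<-Add3  regs: r0:Add1,r1:Add3,r2:Mul1,r3:Add2,r4:3,r5:9
  c5: CDB Add1=12; issue MUL r0<-Mul2  regs: r0:Mul2,r1:Add3,r2:Mul1,r3:Add2,r4:3,r5:9
  c6: CDB Add2=-6; stall  regs: r0:Mul2,r1:Add3,r2:Mul1,r3:-6,r4:3,r5:9
  c7: CDB Mul1=72; issue MUL r4<-Mul1  regs: r0:Mul2,r1:Add3,r2:72,r3:-6,r4:Mul1,r5:9
  c8: stall  regs: r0:Mul2,r1:Add3,r2:72,r3:-6,r4:Mul1,r5:9
  c9: stall  regs: r0:Mul2,r1:Add3,r2:72,r3:-6,r4:Mul1,r5:9
  c10: CDB Add3=144; stall  regs: r0:Mul2,r1:144,r2:72,r3:-6,r4:Mul1,r5:9
  c11: stall  regs: r0:Mul2,r1:144,r2:72,r3:-6,r4:Mul1,r5:9
  c12: CDB Mul1=648; issue MUL r0<-Mul1  regs: r0:Mul1,r1:144,r2:72,r3:-6,r4:648,r5:9
  c13: -  regs: r0:Mul1,r1:144,r2:72,r3:-6,r4:648,r5:9
  c14: -  regs: r0:Mul1,r1:144,r2:72,r3:-6,r4:648,r5:9
  c15: CDB Mul2=432  regs: r0:Mul1,r1:144,r2:72,r3:-6,r4:648,r5:9
  c16: -  regs: r0:Mul1,r1:144,r2:72,r3:-6,r4:648,r5:9
  c17: -  regs: r0:Mul1,r1:144,r2:72,r3:-6,r4:648,r5:9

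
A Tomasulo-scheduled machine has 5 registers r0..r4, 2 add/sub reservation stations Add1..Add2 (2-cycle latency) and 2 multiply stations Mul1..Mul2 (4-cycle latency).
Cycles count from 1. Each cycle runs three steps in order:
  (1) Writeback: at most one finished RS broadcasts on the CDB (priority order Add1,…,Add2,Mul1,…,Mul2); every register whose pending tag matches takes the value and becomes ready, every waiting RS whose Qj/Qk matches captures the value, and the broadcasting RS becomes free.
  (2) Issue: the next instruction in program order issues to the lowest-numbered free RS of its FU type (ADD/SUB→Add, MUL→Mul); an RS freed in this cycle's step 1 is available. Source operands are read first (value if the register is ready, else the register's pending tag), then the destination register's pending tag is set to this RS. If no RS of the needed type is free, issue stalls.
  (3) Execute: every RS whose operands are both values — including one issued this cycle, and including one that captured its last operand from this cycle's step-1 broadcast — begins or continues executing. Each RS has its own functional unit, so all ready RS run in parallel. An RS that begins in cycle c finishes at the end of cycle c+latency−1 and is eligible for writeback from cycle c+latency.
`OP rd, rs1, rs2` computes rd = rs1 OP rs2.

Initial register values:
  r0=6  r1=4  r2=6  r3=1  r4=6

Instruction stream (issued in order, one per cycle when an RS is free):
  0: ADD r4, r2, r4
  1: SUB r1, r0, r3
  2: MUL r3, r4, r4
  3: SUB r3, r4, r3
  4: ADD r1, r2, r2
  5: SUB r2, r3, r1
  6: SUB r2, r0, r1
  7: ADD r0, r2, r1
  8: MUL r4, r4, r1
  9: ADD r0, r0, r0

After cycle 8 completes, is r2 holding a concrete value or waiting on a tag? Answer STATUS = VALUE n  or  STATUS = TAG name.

STATUS = TAG Add2

cycle 1: issue ADD r4<-Add1 // r0:6,r1:4,r2:6,r3:1,r4:Add1
cycle 2: issue SUB r1<-Add2 // r0:6,r1:Add2,r2:6,r3:1,r4:Add1
cycle 3: CDB Add1=12; issue MUL r3<-Mul1 // r0:6,r1:Add2,r2:6,r3:Mul1,r4:12
cycle 4: CDB Add2=5; issue SUB r3<-Add1 // r0:6,r1:5,r2:6,r3:Add1,r4:12
cycle 5: issue ADD r1<-Add2 // r0:6,r1:Add2,r2:6,r3:Add1,r4:12
cycle 6: stall // r0:6,r1:Add2,r2:6,r3:Add1,r4:12
cycle 7: CDB Add2=12; issue SUB r2<-Add2 // r0:6,r1:12,r2:Add2,r3:Add1,r4:12
cycle 8: CDB Mul1=144; stall // r0:6,r1:12,r2:Add2,r3:Add1,r4:12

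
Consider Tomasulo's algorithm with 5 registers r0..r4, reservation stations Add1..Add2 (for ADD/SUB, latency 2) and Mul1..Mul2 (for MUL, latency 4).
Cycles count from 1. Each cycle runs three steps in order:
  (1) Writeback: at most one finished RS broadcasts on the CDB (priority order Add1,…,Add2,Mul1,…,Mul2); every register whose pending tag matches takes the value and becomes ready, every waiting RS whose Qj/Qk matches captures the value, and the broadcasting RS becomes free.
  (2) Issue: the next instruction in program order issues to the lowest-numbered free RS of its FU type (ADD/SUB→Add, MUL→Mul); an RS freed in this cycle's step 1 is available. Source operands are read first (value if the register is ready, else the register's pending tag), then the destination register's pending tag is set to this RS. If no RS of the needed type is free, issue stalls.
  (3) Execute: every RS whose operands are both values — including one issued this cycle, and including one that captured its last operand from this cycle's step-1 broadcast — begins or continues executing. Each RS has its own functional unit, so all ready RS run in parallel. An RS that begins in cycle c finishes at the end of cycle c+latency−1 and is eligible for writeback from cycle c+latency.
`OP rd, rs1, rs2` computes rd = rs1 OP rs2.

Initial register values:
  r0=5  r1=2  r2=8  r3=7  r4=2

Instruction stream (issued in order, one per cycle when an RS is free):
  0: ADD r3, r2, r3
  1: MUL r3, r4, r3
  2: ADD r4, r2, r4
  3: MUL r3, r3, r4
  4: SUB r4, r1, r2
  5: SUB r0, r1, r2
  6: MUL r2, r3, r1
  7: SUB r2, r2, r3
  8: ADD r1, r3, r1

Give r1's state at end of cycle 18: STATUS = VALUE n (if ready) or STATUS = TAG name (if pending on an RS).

c1: issue ADD r3<-Add1 | r0:5,r1:2,r2:8,r3:Add1,r4:2
c2: issue MUL r3<-Mul1 | r0:5,r1:2,r2:8,r3:Mul1,r4:2
c3: CDB Add1=15; issue ADD r4<-Add1 | r0:5,r1:2,r2:8,r3:Mul1,r4:Add1
c4: issue MUL r3<-Mul2 | r0:5,r1:2,r2:8,r3:Mul2,r4:Add1
c5: CDB Add1=10; issue SUB r4<-Add1 | r0:5,r1:2,r2:8,r3:Mul2,r4:Add1
c6: issue SUB r0<-Add2 | r0:Add2,r1:2,r2:8,r3:Mul2,r4:Add1
c7: CDB Add1=-6; stall | r0:Add2,r1:2,r2:8,r3:Mul2,r4:-6
c8: CDB Add2=-6; stall | r0:-6,r1:2,r2:8,r3:Mul2,r4:-6
c9: CDB Mul1=30; issue MUL r2<-Mul1 | r0:-6,r1:2,r2:Mul1,r3:Mul2,r4:-6
c10: issue SUB r2<-Add1 | r0:-6,r1:2,r2:Add1,r3:Mul2,r4:-6
c11: issue ADD r1<-Add2 | r0:-6,r1:Add2,r2:Add1,r3:Mul2,r4:-6
c12: - | r0:-6,r1:Add2,r2:Add1,r3:Mul2,r4:-6
c13: CDB Mul2=300 | r0:-6,r1:Add2,r2:Add1,r3:300,r4:-6
c14: - | r0:-6,r1:Add2,r2:Add1,r3:300,r4:-6
c15: CDB Add2=302 | r0:-6,r1:302,r2:Add1,r3:300,r4:-6
c16: - | r0:-6,r1:302,r2:Add1,r3:300,r4:-6
c17: CDB Mul1=600 | r0:-6,r1:302,r2:Add1,r3:300,r4:-6
c18: - | r0:-6,r1:302,r2:Add1,r3:300,r4:-6

STATUS = VALUE 302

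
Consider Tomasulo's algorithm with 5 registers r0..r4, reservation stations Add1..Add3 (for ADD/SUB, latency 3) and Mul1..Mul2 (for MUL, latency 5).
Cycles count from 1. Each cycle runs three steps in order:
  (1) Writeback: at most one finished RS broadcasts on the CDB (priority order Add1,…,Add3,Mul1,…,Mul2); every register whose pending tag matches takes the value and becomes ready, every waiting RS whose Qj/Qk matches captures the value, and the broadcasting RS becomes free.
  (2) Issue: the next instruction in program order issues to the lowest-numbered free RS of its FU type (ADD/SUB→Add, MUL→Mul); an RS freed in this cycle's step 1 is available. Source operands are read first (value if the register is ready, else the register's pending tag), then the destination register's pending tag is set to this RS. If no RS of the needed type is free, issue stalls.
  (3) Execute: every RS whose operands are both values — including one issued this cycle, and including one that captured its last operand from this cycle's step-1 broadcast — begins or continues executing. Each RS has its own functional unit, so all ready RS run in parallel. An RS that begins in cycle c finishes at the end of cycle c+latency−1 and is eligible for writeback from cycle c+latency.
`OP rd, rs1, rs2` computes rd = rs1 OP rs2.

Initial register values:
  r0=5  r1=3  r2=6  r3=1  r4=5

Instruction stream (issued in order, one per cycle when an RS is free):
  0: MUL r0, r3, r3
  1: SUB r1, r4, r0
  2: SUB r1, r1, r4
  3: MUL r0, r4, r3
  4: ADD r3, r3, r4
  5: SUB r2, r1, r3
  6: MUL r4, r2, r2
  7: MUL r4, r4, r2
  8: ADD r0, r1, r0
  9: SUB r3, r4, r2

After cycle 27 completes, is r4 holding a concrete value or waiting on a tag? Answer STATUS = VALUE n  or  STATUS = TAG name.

  c1: issue MUL r0<-Mul1  regs: r0:Mul1,r1:3,r2:6,r3:1,r4:5
  c2: issue SUB r1<-Add1  regs: r0:Mul1,r1:Add1,r2:6,r3:1,r4:5
  c3: issue SUB r1<-Add2  regs: r0:Mul1,r1:Add2,r2:6,r3:1,r4:5
  c4: issue MUL r0<-Mul2  regs: r0:Mul2,r1:Add2,r2:6,r3:1,r4:5
  c5: issue ADD r3<-Add3  regs: r0:Mul2,r1:Add2,r2:6,r3:Add3,r4:5
  c6: CDB Mul1=1; stall  regs: r0:Mul2,r1:Add2,r2:6,r3:Add3,r4:5
  c7: stall  regs: r0:Mul2,r1:Add2,r2:6,r3:Add3,r4:5
  c8: CDB Add3=6; issue SUB r2<-Add3  regs: r0:Mul2,r1:Add2,r2:Add3,r3:6,r4:5
  c9: CDB Add1=4; issue MUL r4<-Mul1  regs: r0:Mul2,r1:Add2,r2:Add3,r3:6,r4:Mul1
  c10: CDB Mul2=5; issue MUL r4<-Mul2  regs: r0:5,r1:Add2,r2:Add3,r3:6,r4:Mul2
  c11: issue ADD r0<-Add1  regs: r0:Add1,r1:Add2,r2:Add3,r3:6,r4:Mul2
  c12: CDB Add2=-1; issue SUB r3<-Add2  regs: r0:Add1,r1:-1,r2:Add3,r3:Add2,r4:Mul2
  c13: -  regs: r0:Add1,r1:-1,r2:Add3,r3:Add2,r4:Mul2
  c14: -  regs: r0:Add1,r1:-1,r2:Add3,r3:Add2,r4:Mul2
  c15: CDB Add1=4  regs: r0:4,r1:-1,r2:Add3,r3:Add2,r4:Mul2
  c16: CDB Add3=-7  regs: r0:4,r1:-1,r2:-7,r3:Add2,r4:Mul2
  c17: -  regs: r0:4,r1:-1,r2:-7,r3:Add2,r4:Mul2
  c18: -  regs: r0:4,r1:-1,r2:-7,r3:Add2,r4:Mul2
  c19: -  regs: r0:4,r1:-1,r2:-7,r3:Add2,r4:Mul2
  c20: -  regs: r0:4,r1:-1,r2:-7,r3:Add2,r4:Mul2
  c21: CDB Mul1=49  regs: r0:4,r1:-1,r2:-7,r3:Add2,r4:Mul2
  c22: -  regs: r0:4,r1:-1,r2:-7,r3:Add2,r4:Mul2
  c23: -  regs: r0:4,r1:-1,r2:-7,r3:Add2,r4:Mul2
  c24: -  regs: r0:4,r1:-1,r2:-7,r3:Add2,r4:Mul2
  c25: -  regs: r0:4,r1:-1,r2:-7,r3:Add2,r4:Mul2
  c26: CDB Mul2=-343  regs: r0:4,r1:-1,r2:-7,r3:Add2,r4:-343
  c27: -  regs: r0:4,r1:-1,r2:-7,r3:Add2,r4:-343

STATUS = VALUE -343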